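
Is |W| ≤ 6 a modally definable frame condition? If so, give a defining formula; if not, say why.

Modal frame validity is preserved under disjoint unions.
Any modal formula valid on each of 7 disjoint one-world frames is valid on their disjoint union (validity is preserved under disjoint unions). Each one-world frame has |W|=1≤6, but the union has |W|=7.
So no modal formula (or set of formulas) defines exactly the |W|≤6 frames.

Not definable by any modal formula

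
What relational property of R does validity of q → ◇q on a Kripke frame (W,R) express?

This is frame-equivalent to □q → q (substitute ¬q for q and contrapose).
Suppose □q→q is valid. At any x set V(q)={w : Rxw}. Then □q holds at x, so q holds at x, i.e. Rxx.

Reflexivity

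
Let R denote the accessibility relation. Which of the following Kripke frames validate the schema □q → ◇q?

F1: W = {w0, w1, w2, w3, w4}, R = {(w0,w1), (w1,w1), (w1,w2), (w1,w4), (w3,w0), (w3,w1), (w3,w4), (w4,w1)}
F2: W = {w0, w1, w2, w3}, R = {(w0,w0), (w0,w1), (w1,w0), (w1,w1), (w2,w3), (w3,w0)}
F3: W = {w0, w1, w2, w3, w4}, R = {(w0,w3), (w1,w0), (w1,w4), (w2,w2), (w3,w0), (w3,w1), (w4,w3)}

This is the axiom for seriality; its first-order frame correspondent is ∀x ∃y Rxy.
F1: fails — world w2 has no successor.
F2: satisfies the condition.
F3: satisfies the condition.

F2, F3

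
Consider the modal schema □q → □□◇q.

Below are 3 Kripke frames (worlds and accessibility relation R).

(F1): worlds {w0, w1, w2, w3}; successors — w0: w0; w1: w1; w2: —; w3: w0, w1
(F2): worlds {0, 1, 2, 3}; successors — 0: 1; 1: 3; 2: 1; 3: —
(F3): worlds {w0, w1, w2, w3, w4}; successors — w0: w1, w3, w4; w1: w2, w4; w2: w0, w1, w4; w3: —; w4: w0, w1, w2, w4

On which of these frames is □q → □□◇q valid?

Frame correspondent (Sahlqvist): ∀x ∀z (xR²z → ∃w (xRw ∧ zRw)) — i.e. a generalized confluence (Geach) condition.
(F1): ✓.
(F2): fails — 0R²3 but no w with 0Rw and 3Rw.
(F3): fails — w2R²w3 but no w with w2Rw and w3Rw.
Valid on: (F1).

(F1)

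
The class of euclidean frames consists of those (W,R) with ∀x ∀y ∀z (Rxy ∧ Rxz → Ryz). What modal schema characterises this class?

The condition is the Euclidean property. The 5 schema ◇q → □◇q defines it.

◇q → □◇q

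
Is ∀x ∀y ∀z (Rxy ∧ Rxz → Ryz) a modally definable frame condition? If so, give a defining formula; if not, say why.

Definable; ◇p → □◇p defines it

Yes: it is the Euclidean property, defined by the 5 schema ◇p → □◇p.
Suppose ◇p→□◇p is valid. Take Rxy, Rxz and set V(p)={y}. Then ◇p at x, so □◇p at x, so ◇p at z, so some w with Rzw has p; w=y, i.e. Rzy. By symmetry of the argument, Ryz.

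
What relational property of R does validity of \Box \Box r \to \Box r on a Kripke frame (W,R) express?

density: \forall x \forall y (Rxy \to \exists z (Rxz \wedge Rzy))

Suppose □□r→□r is valid. Take Rxy and set V(r)={w : xR²w}. Then □□r at x, so □r at x, so r at y, i.e. ∃z(Rxz∧Rzy).
The converse is a direct semantic check.
Frame condition: \forall x \forall y (Rxy \to \exists z (Rxz \wedge Rzy)).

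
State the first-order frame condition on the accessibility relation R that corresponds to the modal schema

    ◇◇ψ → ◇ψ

This is a Sahlqvist (Geach-type) schema ◇^2□^0ψ → □^0◇^1ψ.
Minimal-valuation argument: fix x; take any y with xR^2y and any z with xR^0z. Set V(ψ) to the set of worlds R-reachable from y in exactly 0 steps. Then □^0ψ holds at y, so the antecedent holds at x; validity forces ◇^1ψ at z, giving a w with zR^1w and yR^0w.
First-order correspondent: ∀x ∀y (xR²y → ∃w (y = w ∧ xRw)).

∀x ∀y (xR²y → ∃w (y = w ∧ xRw))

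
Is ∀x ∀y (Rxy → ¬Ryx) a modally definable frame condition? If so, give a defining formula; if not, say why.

Modal frame validity is preserved under surjective bounded morphisms.
The 5-cycle (worlds w0,w1,w2,w3,w4 with w0→w1→w2→w3→w4→w0) is asymmetric. Mapping every world to a single reflexive point • is a surjective bounded morphism, and the reflexive point is not asymmetric (R•• but asymmetry requires ¬R••).
So no modal formula (or set of formulas) defines exactly the asymmetric frames.

No — not modally definable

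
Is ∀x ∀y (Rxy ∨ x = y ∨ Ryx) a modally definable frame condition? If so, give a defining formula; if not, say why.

If a class were modally definable it would be closed under disjoint unions (Goldblatt–Thomason).
Take 3 disjoint single-world reflexive frames: each is trivially connected, but their disjoint union has 3 worlds with no edge between distinct components, so it is not connected.
So no modal formula (or set of formulas) defines exactly the connected frames.

Not definable by any modal formula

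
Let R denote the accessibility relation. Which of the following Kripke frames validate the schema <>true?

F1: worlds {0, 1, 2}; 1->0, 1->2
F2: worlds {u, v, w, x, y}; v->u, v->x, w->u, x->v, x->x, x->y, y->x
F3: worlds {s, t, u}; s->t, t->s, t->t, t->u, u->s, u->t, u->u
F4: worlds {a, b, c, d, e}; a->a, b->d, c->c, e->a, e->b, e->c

F3

Frame correspondent (Sahlqvist): forall x exists y Rxy — i.e. seriality.
F1: fails — world 0 has no successor.
F2: fails — world u has no successor.
F3: ✓.
F4: fails — world d has no successor.
Valid on: F3.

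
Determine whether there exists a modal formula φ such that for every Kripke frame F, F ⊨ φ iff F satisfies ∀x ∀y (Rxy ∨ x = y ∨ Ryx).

Not modally definable

Any modally definable frame class is closed under disjoint unions.
Take 2 disjoint single-world reflexive frames: each is trivially connected, but their disjoint union has 2 worlds with no edge between distinct components, so it is not connected.
So the class is not modally definable.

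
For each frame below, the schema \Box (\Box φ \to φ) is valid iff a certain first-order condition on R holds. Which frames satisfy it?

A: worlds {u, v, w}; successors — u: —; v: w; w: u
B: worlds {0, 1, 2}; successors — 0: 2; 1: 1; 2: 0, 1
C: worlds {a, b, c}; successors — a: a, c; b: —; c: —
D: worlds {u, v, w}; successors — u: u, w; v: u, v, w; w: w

D

The schema corresponds to shift-reflexivity: \forall x \forall y (Rxy \to Ryy).
A: fails — Rwu but not Ruu.
B: fails — R20 but not R00.
C: fails — Rac but not Rcc.
D: condition met.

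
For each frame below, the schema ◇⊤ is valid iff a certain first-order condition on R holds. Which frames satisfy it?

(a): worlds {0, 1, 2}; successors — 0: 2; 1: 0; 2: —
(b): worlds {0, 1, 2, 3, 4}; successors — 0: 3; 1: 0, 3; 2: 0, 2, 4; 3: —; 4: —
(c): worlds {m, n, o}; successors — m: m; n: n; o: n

(c)

Frame correspondent (Sahlqvist): ∀x ∃y Rxy — i.e. seriality.
(a): fails — world 2 has no successor.
(b): fails — world 3 has no successor.
(c): ✓.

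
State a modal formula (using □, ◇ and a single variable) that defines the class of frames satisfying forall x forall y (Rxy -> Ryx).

q → □◇q

A defining formula is q → □◇q (the B axiom).
Suppose q→□◇q is valid. Take Rxy and set V(q)={x}. Then q at x, so □◇q at x, so ◇q at y, so some z with Ryz has q; z=x, i.e. Ryx.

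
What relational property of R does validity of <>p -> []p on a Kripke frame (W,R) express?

partial functionality: forall x forall y forall z (Rxy & Rxz -> y = z)

Suppose ◇p→□p is valid. Take Rxy, Rxz and set V(p)={y}. Then ◇p at x, so □p at x, so p at z, i.e. z=y.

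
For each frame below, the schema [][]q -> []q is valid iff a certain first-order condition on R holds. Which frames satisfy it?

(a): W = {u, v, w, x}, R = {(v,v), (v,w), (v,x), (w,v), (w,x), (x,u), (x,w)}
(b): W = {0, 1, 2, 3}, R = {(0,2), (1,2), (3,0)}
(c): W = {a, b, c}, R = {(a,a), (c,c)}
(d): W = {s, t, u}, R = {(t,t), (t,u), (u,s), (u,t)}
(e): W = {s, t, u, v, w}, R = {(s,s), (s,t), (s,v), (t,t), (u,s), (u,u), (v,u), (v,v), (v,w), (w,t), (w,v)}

(c), (e)

Frame correspondent (Sahlqvist): forall x forall y (Rxy -> exists z (Rxz & Rzy)) — i.e. density.
(a): fails — Rxw but no z with Rxz and Rzw.
(b): fails — R12 but no z with R1z and Rz2.
(c): satisfies the condition.
(d): fails — Rus but no z with Ruz and Rzs.
(e): satisfies the condition.
Valid on: (c), (e).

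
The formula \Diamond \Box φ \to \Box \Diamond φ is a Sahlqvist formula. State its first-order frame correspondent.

Suppose ◇□φ→□◇φ is valid. Take Rxy, Rxz and set V(φ)={w : Ryw}. Then □φ at y so ◇□φ at x, so □◇φ at x, so ◇φ at z, giving w with Rzw and Ryw.
The converse is a direct semantic check.
So the correspondent is convergence.

Convergence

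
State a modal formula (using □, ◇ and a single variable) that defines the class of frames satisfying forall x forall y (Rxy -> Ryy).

This is shift-reflexivity; the standard corresponding axiom is T□: □(□r → r).
Suppose □(□r→r) is valid. Take Rxy and set V(r)={w : Ryw}. Then at y, □r holds; since □(□r→r) at x, □r→r at y, so r at y, i.e. Ryy.

□(□r → r)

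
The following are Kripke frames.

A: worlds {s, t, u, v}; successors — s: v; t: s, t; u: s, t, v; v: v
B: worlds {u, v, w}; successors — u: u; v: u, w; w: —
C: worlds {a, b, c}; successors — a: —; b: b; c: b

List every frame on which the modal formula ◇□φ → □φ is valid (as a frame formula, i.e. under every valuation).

C

This is the axiom for the Euclidean property; its first-order frame correspondent is ∀x ∀y ∀z (Rxy ∧ Rxz → Ryz).
A: fails — Rts and Rts but not Rss.
B: fails — Rvu and Rvw but not Ruw.
C: ✓.
Valid on: C.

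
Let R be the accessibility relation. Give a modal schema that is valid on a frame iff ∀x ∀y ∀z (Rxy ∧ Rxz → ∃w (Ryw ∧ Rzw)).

A defining formula is ◇□p → □◇p (the .2 axiom).
Suppose ◇□p→□◇p is valid. Take Rxy, Rxz and set V(p)={w : Ryw}. Then □p at y so ◇□p at x, so □◇p at x, so ◇p at z, giving w with Rzw and Ryw.

◇□p → □◇p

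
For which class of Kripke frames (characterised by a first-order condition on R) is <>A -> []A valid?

Suppose ◇A→□A is valid. Take Rxy, Rxz and set V(A)={y}. Then ◇A at x, so □A at x, so A at z, i.e. z=y.
Conversely, any frame satisfying forall x forall y forall z (Rxy & Rxz -> y = z) validates the schema.
So the correspondent is partial functionality.

Partial functionality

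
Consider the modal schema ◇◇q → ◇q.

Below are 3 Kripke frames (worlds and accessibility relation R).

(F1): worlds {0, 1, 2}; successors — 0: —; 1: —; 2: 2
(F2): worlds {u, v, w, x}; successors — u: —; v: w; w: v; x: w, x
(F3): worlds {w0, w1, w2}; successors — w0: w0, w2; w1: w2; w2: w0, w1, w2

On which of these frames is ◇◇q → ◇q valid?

(F1)

This is the axiom for transitivity; its first-order frame correspondent is ∀x ∀y ∀z (Rxy ∧ Ryz → Rxz).
(F1): holds.
(F2): fails — Rxw and Rwv but not Rxv.
(F3): fails — Rw1w2 and Rw2w1 but not Rw1w1.
Valid on: (F1).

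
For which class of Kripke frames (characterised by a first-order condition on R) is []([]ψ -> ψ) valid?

Suppose □(□ψ→ψ) is valid. Take Rxy and set V(ψ)={w : Ryw}. Then at y, □ψ holds; since □(□ψ→ψ) at x, □ψ→ψ at y, so ψ at y, i.e. Ryy.

shift-reflexivity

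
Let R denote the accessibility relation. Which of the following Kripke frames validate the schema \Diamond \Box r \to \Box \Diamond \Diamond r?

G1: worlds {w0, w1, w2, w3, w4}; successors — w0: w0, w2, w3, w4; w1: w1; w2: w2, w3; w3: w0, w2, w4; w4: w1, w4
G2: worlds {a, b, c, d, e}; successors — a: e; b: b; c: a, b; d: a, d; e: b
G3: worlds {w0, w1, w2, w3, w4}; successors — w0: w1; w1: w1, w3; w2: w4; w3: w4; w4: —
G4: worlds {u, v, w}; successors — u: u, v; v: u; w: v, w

The schema corresponds to a generalized confluence (Geach) condition: \forall x \forall y \forall z ((xRy \wedge xRz) \to \exists w (yRw \wedge z R^2 w)).
G1: fails — w0Rw2, w0Rw4 but no w with w2Rw and w4R²w.
G2: fails — cRa, cRa but no w with aRw and aR²w.
G3: fails — w1Rw1, w1Rw3 but no w with w1Rw and w3R²w.
G4: holds.

G4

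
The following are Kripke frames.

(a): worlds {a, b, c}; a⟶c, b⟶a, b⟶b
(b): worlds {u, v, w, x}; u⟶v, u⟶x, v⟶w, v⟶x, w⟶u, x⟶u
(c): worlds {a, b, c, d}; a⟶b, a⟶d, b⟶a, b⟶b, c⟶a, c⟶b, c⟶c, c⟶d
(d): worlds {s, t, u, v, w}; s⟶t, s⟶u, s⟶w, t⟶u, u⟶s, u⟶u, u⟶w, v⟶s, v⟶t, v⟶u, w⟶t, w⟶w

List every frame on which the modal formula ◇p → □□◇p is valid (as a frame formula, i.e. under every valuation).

The schema corresponds to a generalized confluence (Geach) condition: ∀x ∀y ∀z ((xRy ∧ xR²z) → ∃w (y = w ∧ zRw)).
(a): fails — bRa, bR²a but no w with a=w and aRw.
(b): fails — uRv, uR²w but no t with v=t and wRt.
(c): fails — aRd, aR²b but no w with d=w and bRw.
(d): fails — sRt, sR²t but no w* with t=w* and tRw*.

none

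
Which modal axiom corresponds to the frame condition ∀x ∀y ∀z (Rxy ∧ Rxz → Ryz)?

The condition is the Euclidean property. The 5 schema ◇q → □◇q defines it.
Suppose ◇q→□◇q is valid. Take Rxy, Rxz and set V(q)={y}. Then ◇q at x, so □◇q at x, so ◇q at z, so some w with Rzw has q; w=y, i.e. Rzy. By symmetry of the argument, Ryz.

◇q → □◇q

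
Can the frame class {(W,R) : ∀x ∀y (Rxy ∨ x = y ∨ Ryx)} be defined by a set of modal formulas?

No

Any modally definable frame class is closed under disjoint unions.
Take 4 disjoint single-world reflexive frames: each is trivially connected, but their disjoint union has 4 worlds with no edge between distinct components, so it is not connected.
Hence connectedness of R is not modally definable.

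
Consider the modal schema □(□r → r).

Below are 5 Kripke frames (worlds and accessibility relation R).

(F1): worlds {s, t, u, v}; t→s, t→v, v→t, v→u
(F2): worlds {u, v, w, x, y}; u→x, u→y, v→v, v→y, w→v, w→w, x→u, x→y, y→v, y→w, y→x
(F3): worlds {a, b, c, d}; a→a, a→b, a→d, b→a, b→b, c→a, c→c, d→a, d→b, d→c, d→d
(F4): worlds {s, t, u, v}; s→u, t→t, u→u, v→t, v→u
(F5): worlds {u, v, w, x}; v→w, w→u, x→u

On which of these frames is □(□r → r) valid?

This is the axiom for shift-reflexivity; its first-order frame correspondent is ∀x ∀y (Rxy → Ryy).
(F1): fails — Rvt but not Rtt.
(F2): fails — Ryx but not Rxx.
(F3): ✓.
(F4): ✓.
(F5): fails — Rxu but not Ruu.

(F3), (F4)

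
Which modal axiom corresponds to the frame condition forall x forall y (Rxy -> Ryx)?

q → □◇q

A defining formula is q → □◇q (the B axiom).
Suppose q→□◇q is valid. Take Rxy and set V(q)={x}. Then q at x, so □◇q at x, so ◇q at y, so some z with Ryz has q; z=x, i.e. Ryx.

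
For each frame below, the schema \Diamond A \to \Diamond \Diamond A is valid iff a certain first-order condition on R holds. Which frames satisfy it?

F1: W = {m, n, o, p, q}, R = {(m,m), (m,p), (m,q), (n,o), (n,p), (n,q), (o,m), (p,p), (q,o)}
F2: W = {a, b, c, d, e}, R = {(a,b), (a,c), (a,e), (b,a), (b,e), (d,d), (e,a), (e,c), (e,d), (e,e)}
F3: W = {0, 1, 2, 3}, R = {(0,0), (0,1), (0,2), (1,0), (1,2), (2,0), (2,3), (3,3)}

Frame correspondent (Sahlqvist): \forall x \forall y (xRy \to \exists w (y = w \wedge x R^2 w)) — i.e. a generalized confluence (Geach) condition.
F1: fails — nRq but no w with q=w and nR²w.
F2: fails — aRb but no w with b=w and aR²w.
F3: holds.

F3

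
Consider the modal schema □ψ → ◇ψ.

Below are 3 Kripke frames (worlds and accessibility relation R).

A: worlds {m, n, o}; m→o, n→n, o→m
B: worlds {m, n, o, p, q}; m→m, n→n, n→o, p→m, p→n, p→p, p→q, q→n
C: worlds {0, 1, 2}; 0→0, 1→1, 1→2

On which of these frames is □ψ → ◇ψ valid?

A

Frame correspondent (Sahlqvist): ∀x ∃y Rxy — i.e. seriality.
A: ✓.
B: fails — world o has no successor.
C: fails — world 2 has no successor.
Valid on: A.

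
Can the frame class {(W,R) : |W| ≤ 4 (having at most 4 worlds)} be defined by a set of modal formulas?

Any modally definable frame class is closed under disjoint unions.
Any modal formula valid on each of 5 disjoint one-world frames is valid on their disjoint union (validity is preserved under disjoint unions). Each one-world frame has |W|=1≤4, but the union has |W|=5.
Hence having at most 4 worlds is not modally definable.

Not definable by any modal formula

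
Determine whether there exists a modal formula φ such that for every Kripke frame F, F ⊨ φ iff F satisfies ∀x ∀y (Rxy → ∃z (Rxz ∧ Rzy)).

This is a Sahlqvist condition; the C4 axiom □□q → □q defines it.
Suppose □□q→□q is valid. Take Rxy and set V(q)={w : xR²w}. Then □□q at x, so □q at x, so q at y, i.e. ∃z(Rxz∧Rzy).

Definable; □□q → □q defines it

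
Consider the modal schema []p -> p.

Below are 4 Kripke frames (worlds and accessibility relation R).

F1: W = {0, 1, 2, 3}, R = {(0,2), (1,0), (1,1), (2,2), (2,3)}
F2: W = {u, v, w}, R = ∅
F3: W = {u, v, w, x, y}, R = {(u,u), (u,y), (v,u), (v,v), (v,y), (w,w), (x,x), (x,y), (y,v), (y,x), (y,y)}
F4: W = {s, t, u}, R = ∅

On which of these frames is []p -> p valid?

This is the axiom for reflexivity; its first-order frame correspondent is forall x Rxx.
F1: fails — world 0 does not see itself.
F2: fails — world u does not see itself.
F3: satisfies the condition.
F4: fails — world s does not see itself.
Valid on: F3.

F3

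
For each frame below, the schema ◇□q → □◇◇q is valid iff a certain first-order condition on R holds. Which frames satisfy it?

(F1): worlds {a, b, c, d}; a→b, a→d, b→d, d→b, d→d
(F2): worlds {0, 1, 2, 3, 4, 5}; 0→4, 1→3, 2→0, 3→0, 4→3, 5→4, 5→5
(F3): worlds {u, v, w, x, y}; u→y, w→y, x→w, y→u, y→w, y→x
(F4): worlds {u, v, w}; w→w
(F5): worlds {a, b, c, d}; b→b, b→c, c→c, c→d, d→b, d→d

(F1), (F4), (F5)

Frame correspondent (Sahlqvist): ∀x ∀y ∀z ((xRy ∧ xRz) → ∃w (yRw ∧ zR²w)) — i.e. a generalized confluence (Geach) condition.
(F1): ✓.
(F2): fails — 0R4, 0R4 but no w with 4Rw and 4R²w.
(F3): fails — xRw, xRw but no t with wRt and wR²t.
(F4): ✓.
(F5): ✓.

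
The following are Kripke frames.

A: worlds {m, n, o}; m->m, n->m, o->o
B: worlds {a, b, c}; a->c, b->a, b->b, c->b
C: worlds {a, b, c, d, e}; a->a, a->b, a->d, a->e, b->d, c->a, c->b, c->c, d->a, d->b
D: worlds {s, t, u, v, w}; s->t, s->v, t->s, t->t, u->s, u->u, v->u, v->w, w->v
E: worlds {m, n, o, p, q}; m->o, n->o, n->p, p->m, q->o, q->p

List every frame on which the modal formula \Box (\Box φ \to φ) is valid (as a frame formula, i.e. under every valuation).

Frame correspondent (Sahlqvist): \forall x \forall y (Rxy \to Ryy) — i.e. shift-reflexivity.
A: holds.
B: fails — Rac but not Rcc.
C: fails — Rab but not Rbb.
D: fails — Rus but not Rss.
E: fails — Rpm but not Rmm.

A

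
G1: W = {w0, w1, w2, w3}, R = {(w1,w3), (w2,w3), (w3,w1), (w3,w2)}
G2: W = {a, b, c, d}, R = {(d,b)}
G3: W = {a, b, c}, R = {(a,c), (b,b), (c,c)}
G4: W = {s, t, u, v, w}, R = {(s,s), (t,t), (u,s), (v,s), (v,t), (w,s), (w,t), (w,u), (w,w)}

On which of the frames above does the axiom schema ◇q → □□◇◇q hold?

Frame correspondent (Sahlqvist): ∀x ∀y ∀z ((xRy ∧ xR²z) → ∃w (y = w ∧ zR²w)) — i.e. a generalized confluence (Geach) condition.
G1: fails — w1Rw3, w1R²w1 but no w with w3=w and w1R²w.
G2: ✓.
G3: ✓.
G4: fails — vRs, vR²t but no w* with s=w* and tR²w*.
Valid on: G2, G3.

G2, G3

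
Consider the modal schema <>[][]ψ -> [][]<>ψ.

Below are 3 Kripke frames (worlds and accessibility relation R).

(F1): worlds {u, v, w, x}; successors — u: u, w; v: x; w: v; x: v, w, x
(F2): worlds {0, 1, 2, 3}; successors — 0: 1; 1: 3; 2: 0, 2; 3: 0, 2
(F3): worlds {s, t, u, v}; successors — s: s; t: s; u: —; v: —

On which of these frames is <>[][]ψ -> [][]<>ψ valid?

Frame correspondent (Sahlqvist): forall x forall y forall z ((xRy & x R^2 z) -> exists w (y R^2 w & zRw)) — i.e. a generalized confluence (Geach) condition.
(F1): fails — uRu, uR²v but no t with uR²t and vRt.
(F2): fails — 2R0, 2R²0 but no w with 0R²w and 0Rw.
(F3): condition met.
Valid on: (F3).

(F3)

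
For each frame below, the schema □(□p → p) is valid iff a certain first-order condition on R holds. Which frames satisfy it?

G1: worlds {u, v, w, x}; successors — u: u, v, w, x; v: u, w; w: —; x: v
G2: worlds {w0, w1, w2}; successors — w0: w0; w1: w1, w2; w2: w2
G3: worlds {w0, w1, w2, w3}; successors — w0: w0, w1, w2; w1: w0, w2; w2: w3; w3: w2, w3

G2

This is the axiom for shift-reflexivity; its first-order frame correspondent is ∀x ∀y (Rxy → Ryy).
G1: fails — Ruv but not Rvv.
G2: holds.
G3: fails — Rw1w2 but not Rw2w2.
Valid on: G2.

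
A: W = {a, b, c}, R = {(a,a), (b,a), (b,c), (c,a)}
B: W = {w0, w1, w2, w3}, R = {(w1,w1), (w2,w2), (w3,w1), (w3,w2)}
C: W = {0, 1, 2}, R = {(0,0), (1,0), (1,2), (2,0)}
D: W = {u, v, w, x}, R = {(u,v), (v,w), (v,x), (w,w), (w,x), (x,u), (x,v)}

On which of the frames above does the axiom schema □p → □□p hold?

The schema corresponds to transitivity: ∀x ∀y ∀z (Rxy ∧ Ryz → Rxz).
A: ✓.
B: ✓.
C: ✓.
D: fails — Ruv and Rvw but not Ruw.
Valid on: A, B, C.

A, B, C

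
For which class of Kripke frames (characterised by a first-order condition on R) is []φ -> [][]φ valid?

Suppose □φ→□□φ is valid. Take Rxy, Ryz and set V(φ)={w : Rxw}. Then □φ at x, so □□φ at x, so □φ at y, so φ at z, i.e. Rxz.

transitivity: forall x forall y forall z (Rxy & Ryz -> Rxz)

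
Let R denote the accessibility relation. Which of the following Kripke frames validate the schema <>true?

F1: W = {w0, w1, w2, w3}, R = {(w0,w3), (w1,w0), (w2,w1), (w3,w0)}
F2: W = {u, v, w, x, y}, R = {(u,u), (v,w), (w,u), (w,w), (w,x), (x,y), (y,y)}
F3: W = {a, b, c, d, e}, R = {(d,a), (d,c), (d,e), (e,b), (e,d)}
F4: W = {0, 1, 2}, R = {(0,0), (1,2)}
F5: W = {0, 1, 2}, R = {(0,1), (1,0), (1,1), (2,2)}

Frame correspondent (Sahlqvist): forall x exists y Rxy — i.e. seriality.
F1: satisfies the condition.
F2: satisfies the condition.
F3: fails — world a has no successor.
F4: fails — world 2 has no successor.
F5: satisfies the condition.
Valid on: F1, F2, F5.

F1, F2, F5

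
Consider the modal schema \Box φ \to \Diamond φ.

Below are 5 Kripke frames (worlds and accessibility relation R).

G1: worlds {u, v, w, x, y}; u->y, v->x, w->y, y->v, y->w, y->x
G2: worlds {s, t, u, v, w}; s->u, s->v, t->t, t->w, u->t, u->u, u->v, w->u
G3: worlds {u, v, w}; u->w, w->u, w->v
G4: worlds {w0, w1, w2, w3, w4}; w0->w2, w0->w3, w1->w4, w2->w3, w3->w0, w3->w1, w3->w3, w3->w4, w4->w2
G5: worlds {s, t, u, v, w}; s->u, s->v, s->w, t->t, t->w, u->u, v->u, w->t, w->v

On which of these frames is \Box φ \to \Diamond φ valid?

The schema corresponds to seriality: \forall x \exists y Rxy.
G1: fails — world x has no successor.
G2: fails — world v has no successor.
G3: fails — world v has no successor.
G4: ✓.
G5: ✓.
Valid on: G4, G5.

G4, G5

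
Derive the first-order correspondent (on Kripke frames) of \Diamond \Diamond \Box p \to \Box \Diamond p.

\forall x \forall y \forall z ((x R^2 y \wedge xRz) \to \exists w (yRw \wedge zRw))

This is a Sahlqvist (Geach-type) schema ◇^2□^1p → □^1◇^1p.
First-order correspondent: \forall x \forall y \forall z ((x R^2 y \wedge xRz) \to \exists w (yRw \wedge zRw)).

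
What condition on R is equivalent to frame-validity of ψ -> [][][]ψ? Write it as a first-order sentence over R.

forall x forall z (x R^3 z -> exists w (x = w & z = w))

This is a Sahlqvist (Geach-type) schema ◇^0□^0ψ → □^3◇^0ψ.
First-order correspondent: forall x forall z (x R^3 z -> exists w (x = w & z = w)).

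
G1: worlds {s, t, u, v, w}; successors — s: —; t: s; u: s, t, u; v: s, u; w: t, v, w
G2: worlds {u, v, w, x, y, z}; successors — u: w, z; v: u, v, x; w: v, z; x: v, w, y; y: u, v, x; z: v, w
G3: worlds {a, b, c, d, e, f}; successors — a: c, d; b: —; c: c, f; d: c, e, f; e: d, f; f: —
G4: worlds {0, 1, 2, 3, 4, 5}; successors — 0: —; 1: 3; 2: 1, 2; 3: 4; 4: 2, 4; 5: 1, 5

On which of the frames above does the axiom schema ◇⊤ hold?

G2

The schema corresponds to seriality: ∀x ∃y Rxy.
G1: fails — world s has no successor.
G2: holds.
G3: fails — world b has no successor.
G4: fails — world 0 has no successor.
Valid on: G2.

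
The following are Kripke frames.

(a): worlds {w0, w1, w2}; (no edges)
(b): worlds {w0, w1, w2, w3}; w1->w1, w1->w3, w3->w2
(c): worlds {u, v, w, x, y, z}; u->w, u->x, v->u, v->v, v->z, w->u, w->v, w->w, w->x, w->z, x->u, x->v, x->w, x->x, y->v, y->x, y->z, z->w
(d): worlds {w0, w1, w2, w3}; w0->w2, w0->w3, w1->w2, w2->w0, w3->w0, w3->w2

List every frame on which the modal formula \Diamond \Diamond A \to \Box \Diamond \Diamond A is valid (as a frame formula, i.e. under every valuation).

(a), (c)

This is the axiom for a generalized confluence (Geach) condition; its first-order frame correspondent is \forall x \forall y \forall z ((x R^2 y \wedge xRz) \to \exists w (y = w \wedge z R^2 w)).
(a): satisfies the condition.
(b): fails — w1R²w1, w1Rw3 but no w with w1=w and w3R²w.
(c): satisfies the condition.
(d): fails — w0R²w0, w0Rw2 but no w with w0=w and w2R²w.
Valid on: (a), (c).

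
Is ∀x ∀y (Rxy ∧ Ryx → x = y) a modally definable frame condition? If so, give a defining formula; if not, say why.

Any modally definable frame class is closed under surjective bounded morphisms.
The 8-cycle (worlds a,b,c,d,e,f,g,h with a→b→c→d→e→f→g→h→a) is antisymmetric. Sending even-indexed worlds to a and odd-indexed worlds to b is a surjective bounded morphism onto the two-world frame with a↔b, which is not antisymmetric.
Hence antisymmetry is not modally definable.

Not definable by any modal formula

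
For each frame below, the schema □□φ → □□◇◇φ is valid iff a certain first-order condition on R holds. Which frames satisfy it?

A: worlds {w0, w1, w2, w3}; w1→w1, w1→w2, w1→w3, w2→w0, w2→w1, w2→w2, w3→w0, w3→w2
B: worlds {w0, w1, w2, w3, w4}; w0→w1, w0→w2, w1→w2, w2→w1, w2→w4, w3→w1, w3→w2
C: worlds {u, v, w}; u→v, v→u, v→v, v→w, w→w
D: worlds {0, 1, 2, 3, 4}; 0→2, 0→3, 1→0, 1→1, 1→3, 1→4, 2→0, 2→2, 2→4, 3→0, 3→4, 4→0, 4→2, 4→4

Frame correspondent (Sahlqvist): ∀x ∀z (xR²z → ∃w (xR²w ∧ zR²w)) — i.e. a generalized confluence (Geach) condition.
A: fails — w1R²w0 but no w with w1R²w and w0R²w.
B: fails — w0R²w4 but no w with w0R²w and w4R²w.
C: ✓.
D: ✓.
Valid on: C, D.

C, D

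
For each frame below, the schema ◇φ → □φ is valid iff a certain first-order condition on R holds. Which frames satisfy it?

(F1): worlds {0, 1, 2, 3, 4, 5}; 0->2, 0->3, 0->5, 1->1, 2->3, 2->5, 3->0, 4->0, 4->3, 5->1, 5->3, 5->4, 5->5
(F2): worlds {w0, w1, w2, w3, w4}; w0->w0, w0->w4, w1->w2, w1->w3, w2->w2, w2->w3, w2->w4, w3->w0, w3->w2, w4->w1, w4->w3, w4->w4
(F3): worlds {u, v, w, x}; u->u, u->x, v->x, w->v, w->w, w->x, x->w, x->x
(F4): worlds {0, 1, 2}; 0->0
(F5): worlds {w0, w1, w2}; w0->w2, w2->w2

(F4), (F5)

Frame correspondent (Sahlqvist): ∀x ∀y ∀z (Rxy ∧ Rxz → y = z) — i.e. partial functionality.
(F1): fails — 0 sees both 2 and 3.
(F2): fails — w0 sees both w0 and w4.
(F3): fails — u sees both u and x.
(F4): ✓.
(F5): ✓.
Valid on: (F4), (F5).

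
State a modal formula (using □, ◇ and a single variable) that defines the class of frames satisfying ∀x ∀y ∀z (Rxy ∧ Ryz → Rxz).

□p → □□p

A defining formula is □p → □□p (the 4 axiom).
Suppose □p→□□p is valid. Take Rxy, Ryz and set V(p)={w : Rxw}. Then □p at x, so □□p at x, so □p at y, so p at z, i.e. Rxz.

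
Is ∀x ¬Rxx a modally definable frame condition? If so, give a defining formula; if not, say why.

Modal frame validity is preserved under surjective bounded morphisms.
The 2-cycle (worlds s,t with s→t→s) is irreflexive, and the map sending every world to a single reflexive point • is a surjective bounded morphism (forth: every edge maps to (•,•); back: every world has a successor). So any modal formula valid on the 2-cycle is also valid on the reflexive point, which is not irreflexive.
So the class is not modally definable.

Not modally definable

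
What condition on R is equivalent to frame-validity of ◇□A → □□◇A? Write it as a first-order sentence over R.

This is a Sahlqvist (Geach-type) schema ◇^1□^1A → □^2◇^1A.
First-order correspondent: ∀x ∀y ∀z ((xRy ∧ xR²z) → ∃w (yRw ∧ zRw)).

∀x ∀y ∀z ((xRy ∧ xR²z) → ∃w (yRw ∧ zRw))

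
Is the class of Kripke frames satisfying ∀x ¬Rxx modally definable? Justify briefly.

Modal frame validity is preserved under surjective bounded morphisms.
The 5-cycle (worlds w0,w1,w2,w3,w4 with w0→w1→w2→w3→w4→w0) is irreflexive, and the map sending every world to a single reflexive point • is a surjective bounded morphism (forth: every edge maps to (•,•); back: every world has a successor). So any modal formula valid on the 5-cycle is also valid on the reflexive point, which is not irreflexive.
So no modal formula (or set of formulas) defines exactly the irreflexive frames.

Not definable by any modal formula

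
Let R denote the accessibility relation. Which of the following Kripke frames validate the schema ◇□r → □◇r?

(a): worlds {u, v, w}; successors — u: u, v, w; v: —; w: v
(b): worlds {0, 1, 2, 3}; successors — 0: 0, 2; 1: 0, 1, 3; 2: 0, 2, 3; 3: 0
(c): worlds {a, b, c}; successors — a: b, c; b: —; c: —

(b)

Frame correspondent (Sahlqvist): ∀x ∀y ∀z (Rxy ∧ Rxz → ∃w (Ryw ∧ Rzw)) — i.e. convergence.
(a): fails — Ruv and Ruv but v and v have no common successor.
(b): holds.
(c): fails — Rac and Rac but c and c have no common successor.
Valid on: (b).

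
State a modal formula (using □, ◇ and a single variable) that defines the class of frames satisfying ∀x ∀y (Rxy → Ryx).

ψ → □◇ψ

A defining formula is ψ → □◇ψ (the B axiom).
Suppose ψ→□◇ψ is valid. Take Rxy and set V(ψ)={x}. Then ψ at x, so □◇ψ at x, so ◇ψ at y, so some z with Ryz has ψ; z=x, i.e. Ryx.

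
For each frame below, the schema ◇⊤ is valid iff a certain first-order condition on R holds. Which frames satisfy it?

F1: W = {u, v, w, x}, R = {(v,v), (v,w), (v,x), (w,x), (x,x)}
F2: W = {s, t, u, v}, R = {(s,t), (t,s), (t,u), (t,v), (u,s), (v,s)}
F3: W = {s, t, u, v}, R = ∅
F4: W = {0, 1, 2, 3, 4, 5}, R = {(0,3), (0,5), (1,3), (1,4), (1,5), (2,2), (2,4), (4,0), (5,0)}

Frame correspondent (Sahlqvist): ∀x ∃y Rxy — i.e. seriality.
F1: fails — world u has no successor.
F2: ✓.
F3: fails — world s has no successor.
F4: fails — world 3 has no successor.

F2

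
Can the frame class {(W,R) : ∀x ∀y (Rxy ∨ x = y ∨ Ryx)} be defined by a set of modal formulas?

If a class were modally definable it would be closed under disjoint unions (Goldblatt–Thomason).
Take 4 disjoint single-world reflexive frames: each is trivially connected, but their disjoint union has 4 worlds with no edge between distinct components, so it is not connected.
So no modal formula (or set of formulas) defines exactly the connected frames.

Not modally definable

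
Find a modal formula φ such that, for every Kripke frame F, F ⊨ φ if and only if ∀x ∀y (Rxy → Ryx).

q → □◇q

A defining formula is q → □◇q (the B axiom).
Suppose q→□◇q is valid. Take Rxy and set V(q)={x}. Then q at x, so □◇q at x, so ◇q at y, so some z with Ryz has q; z=x, i.e. Ryx.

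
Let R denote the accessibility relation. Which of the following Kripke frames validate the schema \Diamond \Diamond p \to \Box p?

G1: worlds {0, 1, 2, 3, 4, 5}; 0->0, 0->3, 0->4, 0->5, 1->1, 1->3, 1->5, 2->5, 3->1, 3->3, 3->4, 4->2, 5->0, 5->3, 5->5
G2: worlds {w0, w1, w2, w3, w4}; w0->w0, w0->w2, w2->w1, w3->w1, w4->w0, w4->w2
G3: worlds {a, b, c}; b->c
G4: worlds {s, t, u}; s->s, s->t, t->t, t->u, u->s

This is the axiom for a generalized confluence (Geach) condition; its first-order frame correspondent is \forall x \forall y \forall z ((x R^2 y \wedge xRz) \to \exists w (y = w \wedge z = w)).
G1: fails — 0R²0, 0R3 but 0 ≠ 3.
G2: fails — w0R²w0, w0Rw2 but w0 ≠ w2.
G3: condition met.
G4: fails — sR²s, sRt but s ≠ t.
Valid on: G3.

G3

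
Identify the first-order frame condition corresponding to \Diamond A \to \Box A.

partial functionality

Suppose ◇A→□A is valid. Take Rxy, Rxz and set V(A)={y}. Then ◇A at x, so □A at x, so A at z, i.e. z=y.
Conversely, any frame satisfying \forall x \forall y \forall z (Rxy \wedge Rxz \to y = z) validates the schema.
So the correspondent is partial functionality.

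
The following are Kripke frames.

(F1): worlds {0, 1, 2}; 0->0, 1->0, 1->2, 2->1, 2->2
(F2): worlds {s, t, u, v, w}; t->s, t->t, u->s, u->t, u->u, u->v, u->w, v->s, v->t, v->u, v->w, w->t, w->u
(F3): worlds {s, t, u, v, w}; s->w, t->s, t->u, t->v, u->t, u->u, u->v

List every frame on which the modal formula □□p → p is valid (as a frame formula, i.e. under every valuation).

This is the axiom for a generalized confluence (Geach) condition; its first-order frame correspondent is ∀x ∃w (xR²w ∧ x = w).
(F1): satisfies the condition.
(F2): fails — at s but no w* with sR²w* and s=w*.
(F3): fails — at s but no w* with sR²w* and s=w*.
Valid on: (F1).

(F1)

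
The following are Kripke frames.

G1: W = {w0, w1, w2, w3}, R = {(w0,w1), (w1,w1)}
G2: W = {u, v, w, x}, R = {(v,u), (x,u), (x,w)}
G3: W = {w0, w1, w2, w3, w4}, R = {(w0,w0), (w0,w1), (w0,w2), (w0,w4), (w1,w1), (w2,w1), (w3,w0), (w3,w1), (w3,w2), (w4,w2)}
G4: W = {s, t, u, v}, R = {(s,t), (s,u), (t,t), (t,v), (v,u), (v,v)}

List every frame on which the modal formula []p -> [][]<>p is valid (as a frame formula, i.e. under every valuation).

Frame correspondent (Sahlqvist): forall x forall z (x R^2 z -> exists w (xRw & zRw)) — i.e. a generalized confluence (Geach) condition.
G1: ✓.
G2: ✓.
G3: fails — w4R²w1 but no w with w4Rw and w1Rw.
G4: fails — tR²u but no w with tRw and uRw.

G1, G2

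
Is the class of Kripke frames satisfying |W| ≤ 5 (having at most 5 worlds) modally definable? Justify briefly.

Any modally definable frame class is closed under disjoint unions.
Any modal formula valid on each of 6 disjoint one-world frames is valid on their disjoint union (validity is preserved under disjoint unions). Each one-world frame has |W|=1≤5, but the union has |W|=6.
So the class is not modally definable.

Not definable by any modal formula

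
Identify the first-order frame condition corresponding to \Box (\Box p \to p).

Suppose □(□p→p) is valid. Take Rxy and set V(p)={w : Ryw}. Then at y, □p holds; since □(□p→p) at x, □p→p at y, so p at y, i.e. Ryy.
The converse is a direct semantic check.
Frame condition: \forall x \forall y (Rxy \to Ryy).

Shift-reflexivity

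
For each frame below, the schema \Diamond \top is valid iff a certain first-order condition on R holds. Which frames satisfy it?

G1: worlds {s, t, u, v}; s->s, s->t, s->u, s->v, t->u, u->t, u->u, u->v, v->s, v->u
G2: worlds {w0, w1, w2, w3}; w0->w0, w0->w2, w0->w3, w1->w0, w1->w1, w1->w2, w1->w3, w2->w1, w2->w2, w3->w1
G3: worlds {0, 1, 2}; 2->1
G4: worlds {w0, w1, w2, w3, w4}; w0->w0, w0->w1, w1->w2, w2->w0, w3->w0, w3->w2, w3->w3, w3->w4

G1, G2

This is the axiom for seriality; its first-order frame correspondent is \forall x \exists y Rxy.
G1: satisfies the condition.
G2: satisfies the condition.
G3: fails — world 0 has no successor.
G4: fails — world w4 has no successor.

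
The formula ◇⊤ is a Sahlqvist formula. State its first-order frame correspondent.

seriality

◇⊤ holds at w iff w has a successor, so frame-validity of ◇⊤ is exactly seriality. Equivalently via □q → ◇q:
Suppose □q→◇q is valid. At any x set V(q)=W. Then □q at x, so ◇q at x, so x has a successor.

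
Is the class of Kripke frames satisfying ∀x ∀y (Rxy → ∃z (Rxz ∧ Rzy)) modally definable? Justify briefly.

This is a Sahlqvist condition; the C4 axiom □□p → □p defines it.
Suppose □□p→□p is valid. Take Rxy and set V(p)={w : xR²w}. Then □□p at x, so □p at x, so p at y, i.e. ∃z(Rxz∧Rzy).

Yes — defined by □□p → □p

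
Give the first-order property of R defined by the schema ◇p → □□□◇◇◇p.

∀x ∀y ∀z ((xRy ∧ xR³z) → ∃w (y = w ∧ zR³w))

This is a Sahlqvist (Geach-type) schema ◇^1□^0p → □^3◇^3p.
Minimal-valuation argument: fix x; take any y with xR^1y and any z with xR^3z. Set V(p) to the set of worlds R-reachable from y in exactly 0 steps. Then □^0p holds at y, so the antecedent holds at x; validity forces ◇^3p at z, giving a w with zR^3w and yR^0w.
First-order correspondent: ∀x ∀y ∀z ((xRy ∧ xR³z) → ∃w (y = w ∧ zR³w)).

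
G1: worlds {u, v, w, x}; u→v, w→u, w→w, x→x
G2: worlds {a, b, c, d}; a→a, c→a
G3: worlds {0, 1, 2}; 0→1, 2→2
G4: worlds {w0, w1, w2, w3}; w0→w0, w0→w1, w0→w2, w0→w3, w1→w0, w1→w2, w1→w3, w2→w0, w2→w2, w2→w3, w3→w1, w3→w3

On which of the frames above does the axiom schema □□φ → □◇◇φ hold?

G2, G4

The schema corresponds to a generalized confluence (Geach) condition: ∀x ∀z (xRz → ∃w (xR²w ∧ zR²w)).
G1: fails — uRv but no t with uR²t and vR²t.
G2: holds.
G3: fails — 0R1 but no w with 0R²w and 1R²w.
G4: holds.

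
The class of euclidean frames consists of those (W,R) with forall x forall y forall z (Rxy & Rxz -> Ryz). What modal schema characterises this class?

A defining formula is ◇ψ → □◇ψ (the 5 axiom).

◇ψ → □◇ψ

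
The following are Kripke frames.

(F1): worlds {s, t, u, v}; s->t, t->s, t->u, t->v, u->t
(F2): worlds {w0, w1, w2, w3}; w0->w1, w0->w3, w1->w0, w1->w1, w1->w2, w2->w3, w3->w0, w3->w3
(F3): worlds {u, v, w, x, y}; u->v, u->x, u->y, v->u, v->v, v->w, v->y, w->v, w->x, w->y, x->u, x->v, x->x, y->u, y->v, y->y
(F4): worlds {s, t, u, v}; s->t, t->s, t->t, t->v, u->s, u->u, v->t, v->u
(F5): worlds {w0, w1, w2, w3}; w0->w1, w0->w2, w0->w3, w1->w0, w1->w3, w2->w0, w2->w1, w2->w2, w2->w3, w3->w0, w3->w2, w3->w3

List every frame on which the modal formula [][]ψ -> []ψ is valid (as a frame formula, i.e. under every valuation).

(F2), (F3), (F4), (F5)

Frame correspondent (Sahlqvist): forall x forall y (Rxy -> exists z (Rxz & Rzy)) — i.e. density.
(F1): fails — Rtv but no z with Rtz and Rzv.
(F2): satisfies the condition.
(F3): satisfies the condition.
(F4): satisfies the condition.
(F5): satisfies the condition.
Valid on: (F2), (F3), (F4), (F5).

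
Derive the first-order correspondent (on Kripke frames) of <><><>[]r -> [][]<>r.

This is a Sahlqvist (Geach-type) schema ◇^3□^1r → □^2◇^1r.
First-order correspondent: forall x forall y forall z ((x R^3 y & x R^2 z) -> exists w (yRw & zRw)).

forall x forall y forall z ((x R^3 y & x R^2 z) -> exists w (yRw & zRw))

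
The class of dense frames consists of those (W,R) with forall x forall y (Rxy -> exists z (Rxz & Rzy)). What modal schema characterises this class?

A defining formula is □□s → □s (the C4 axiom).
Suppose □□s→□s is valid. Take Rxy and set V(s)={w : xR²w}. Then □□s at x, so □s at x, so s at y, i.e. ∃z(Rxz∧Rzy).

□□s → □s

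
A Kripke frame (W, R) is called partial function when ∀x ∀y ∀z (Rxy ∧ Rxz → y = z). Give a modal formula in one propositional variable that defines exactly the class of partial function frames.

◇ψ → □ψ

This is partial functionality; the standard corresponding axiom is CD: ◇ψ → □ψ.
Suppose ◇ψ→□ψ is valid. Take Rxy, Rxz and set V(ψ)={y}. Then ◇ψ at x, so □ψ at x, so ψ at z, i.e. z=y.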